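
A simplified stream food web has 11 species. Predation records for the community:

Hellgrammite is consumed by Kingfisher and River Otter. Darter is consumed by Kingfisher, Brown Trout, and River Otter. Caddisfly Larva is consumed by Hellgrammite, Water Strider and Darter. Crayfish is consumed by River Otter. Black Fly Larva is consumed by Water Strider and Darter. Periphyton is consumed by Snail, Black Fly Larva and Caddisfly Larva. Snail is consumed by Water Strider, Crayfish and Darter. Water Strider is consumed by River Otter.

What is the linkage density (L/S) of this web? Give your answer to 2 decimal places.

L/S = 1.64

There are L = 18 links among S = 11 species.
L/S = 18/11 = 1.6364 ≈ 1.64.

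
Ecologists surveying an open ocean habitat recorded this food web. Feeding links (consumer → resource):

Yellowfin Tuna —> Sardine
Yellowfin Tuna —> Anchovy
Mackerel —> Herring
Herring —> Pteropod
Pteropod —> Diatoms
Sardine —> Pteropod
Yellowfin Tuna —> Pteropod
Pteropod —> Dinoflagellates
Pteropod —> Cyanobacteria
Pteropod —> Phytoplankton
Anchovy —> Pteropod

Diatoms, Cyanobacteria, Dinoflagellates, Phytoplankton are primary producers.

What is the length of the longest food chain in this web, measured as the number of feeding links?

One longest chain: Diatoms → Pteropod → Herring → Mackerel.
It has 4 species and 3 links.

3 links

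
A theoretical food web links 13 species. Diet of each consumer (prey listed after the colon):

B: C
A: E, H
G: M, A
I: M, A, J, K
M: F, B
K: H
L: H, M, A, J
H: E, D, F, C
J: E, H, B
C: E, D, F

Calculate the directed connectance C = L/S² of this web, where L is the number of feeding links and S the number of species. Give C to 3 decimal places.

C = 0.154

The web has S = 13 species and L = 26 feeding links.
C = L / S² = 26 / 169 = 0.1538 ≈ 0.154.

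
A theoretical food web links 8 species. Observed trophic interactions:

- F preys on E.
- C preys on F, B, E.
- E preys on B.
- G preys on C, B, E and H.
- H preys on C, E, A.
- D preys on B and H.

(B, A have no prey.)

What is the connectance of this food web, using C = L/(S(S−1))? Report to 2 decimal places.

C = 0.25

The web has S = 8 species and L = 14 feeding links.
C = L / (S(S−1)) = 14 / 56 = 0.2500 ≈ 0.25.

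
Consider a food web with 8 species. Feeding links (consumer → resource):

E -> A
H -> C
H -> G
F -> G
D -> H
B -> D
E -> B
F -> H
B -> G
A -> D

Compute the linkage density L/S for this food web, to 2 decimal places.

L/S = 1.25

There are L = 10 links among S = 8 species.
L/S = 10/8 = 1.2500 ≈ 1.25.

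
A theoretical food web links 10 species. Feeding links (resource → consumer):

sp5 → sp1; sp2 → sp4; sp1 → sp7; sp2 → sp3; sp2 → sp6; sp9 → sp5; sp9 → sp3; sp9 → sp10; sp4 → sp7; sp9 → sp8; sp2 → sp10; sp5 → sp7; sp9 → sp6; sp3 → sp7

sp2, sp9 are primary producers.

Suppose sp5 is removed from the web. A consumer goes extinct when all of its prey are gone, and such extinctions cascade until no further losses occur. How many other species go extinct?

Remove sp5.
Round 1: sp1 (all prey gone) → extinct.
No further losses. Total secondary extinctions: 1.

1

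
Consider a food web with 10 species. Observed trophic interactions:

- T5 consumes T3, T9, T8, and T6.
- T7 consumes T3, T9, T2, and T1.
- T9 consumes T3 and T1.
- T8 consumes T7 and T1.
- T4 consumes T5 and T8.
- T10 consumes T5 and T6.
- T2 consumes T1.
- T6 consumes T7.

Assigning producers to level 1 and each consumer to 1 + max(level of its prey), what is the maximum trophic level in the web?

Producers (level 1): T1, T3.
T1 → T9 → T7 → T6 → T5 → T10 gives T10 level 6.
No species has a prey at level 6, so no species reaches level 7.

6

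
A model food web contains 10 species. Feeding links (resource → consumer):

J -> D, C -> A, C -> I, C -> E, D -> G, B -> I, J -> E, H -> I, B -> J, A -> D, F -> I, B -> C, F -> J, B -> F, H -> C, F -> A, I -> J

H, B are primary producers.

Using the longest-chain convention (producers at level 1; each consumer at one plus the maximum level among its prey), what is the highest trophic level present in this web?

Producers (level 1): H, B.
H → C → I → J → D → G gives G level 6.
No species has a prey at level 6, so no species reaches level 7.

6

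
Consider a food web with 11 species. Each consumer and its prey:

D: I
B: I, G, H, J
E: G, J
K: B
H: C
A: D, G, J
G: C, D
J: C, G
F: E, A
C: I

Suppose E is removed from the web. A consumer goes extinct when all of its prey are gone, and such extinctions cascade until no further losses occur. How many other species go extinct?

Remove E.
Every predator of it retains at least one other prey: F still has A.
No consumer loses all prey, so no secondary extinctions occur.

0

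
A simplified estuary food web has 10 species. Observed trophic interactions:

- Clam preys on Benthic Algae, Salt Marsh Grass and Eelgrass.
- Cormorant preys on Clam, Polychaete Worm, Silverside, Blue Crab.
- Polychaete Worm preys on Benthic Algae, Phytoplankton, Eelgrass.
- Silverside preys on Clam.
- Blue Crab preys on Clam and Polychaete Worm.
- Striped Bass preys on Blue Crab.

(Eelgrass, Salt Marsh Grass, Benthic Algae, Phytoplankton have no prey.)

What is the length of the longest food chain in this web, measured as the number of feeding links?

One longest chain: Eelgrass → Clam → Blue Crab → Cormorant.
It has 4 species and 3 links.

3 links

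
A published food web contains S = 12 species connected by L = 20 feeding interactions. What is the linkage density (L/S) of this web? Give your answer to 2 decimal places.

L/S = 1.67

There are L = 20 links among S = 12 species.
L/S = 20/12 = 1.6667 ≈ 1.67.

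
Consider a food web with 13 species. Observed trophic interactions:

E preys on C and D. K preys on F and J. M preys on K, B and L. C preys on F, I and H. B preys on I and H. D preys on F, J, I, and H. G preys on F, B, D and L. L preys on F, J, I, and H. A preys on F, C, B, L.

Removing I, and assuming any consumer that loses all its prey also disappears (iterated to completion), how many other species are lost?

0

Remove I.
Every predator of it retains at least one other prey: D still has J, F, H; C still has F, H; L still has J, F, H; B still has H.
No consumer loses all prey, so no secondary extinctions occur.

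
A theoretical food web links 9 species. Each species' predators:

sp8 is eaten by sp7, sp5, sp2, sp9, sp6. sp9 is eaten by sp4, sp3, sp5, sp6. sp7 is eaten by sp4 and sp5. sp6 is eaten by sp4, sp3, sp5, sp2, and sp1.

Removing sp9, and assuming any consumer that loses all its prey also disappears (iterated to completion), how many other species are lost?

Remove sp9.
Every predator of it retains at least one other prey: sp6 still has sp8; sp4 still has sp7, sp6; sp3 still has sp6; sp5 still has sp8, sp7, sp6.
No consumer loses all prey, so no secondary extinctions occur.

0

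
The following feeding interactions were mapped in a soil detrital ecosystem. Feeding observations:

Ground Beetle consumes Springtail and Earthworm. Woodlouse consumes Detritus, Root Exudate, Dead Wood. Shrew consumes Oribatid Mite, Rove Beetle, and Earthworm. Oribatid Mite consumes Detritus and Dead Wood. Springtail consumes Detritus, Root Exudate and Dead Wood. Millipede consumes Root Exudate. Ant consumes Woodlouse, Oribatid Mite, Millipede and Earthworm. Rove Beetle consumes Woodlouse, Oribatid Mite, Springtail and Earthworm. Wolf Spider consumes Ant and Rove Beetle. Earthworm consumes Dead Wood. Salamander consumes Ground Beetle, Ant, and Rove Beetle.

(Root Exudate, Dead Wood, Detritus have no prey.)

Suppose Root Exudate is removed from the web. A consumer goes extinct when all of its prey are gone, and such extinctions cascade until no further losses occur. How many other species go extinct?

1

Remove Root Exudate.
Round 1: Millipede (all prey gone) → extinct.
No further losses. Total secondary extinctions: 1.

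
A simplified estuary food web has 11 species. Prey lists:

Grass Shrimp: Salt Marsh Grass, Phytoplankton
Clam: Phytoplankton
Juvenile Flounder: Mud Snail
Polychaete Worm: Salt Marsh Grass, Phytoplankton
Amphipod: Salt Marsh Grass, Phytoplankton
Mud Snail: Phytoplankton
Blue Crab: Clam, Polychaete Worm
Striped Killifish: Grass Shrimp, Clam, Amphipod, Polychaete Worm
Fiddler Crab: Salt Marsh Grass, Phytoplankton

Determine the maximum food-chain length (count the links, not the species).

One longest chain: Phytoplankton → Mud Snail → Juvenile Flounder.
It has 3 species and 2 links.

2 links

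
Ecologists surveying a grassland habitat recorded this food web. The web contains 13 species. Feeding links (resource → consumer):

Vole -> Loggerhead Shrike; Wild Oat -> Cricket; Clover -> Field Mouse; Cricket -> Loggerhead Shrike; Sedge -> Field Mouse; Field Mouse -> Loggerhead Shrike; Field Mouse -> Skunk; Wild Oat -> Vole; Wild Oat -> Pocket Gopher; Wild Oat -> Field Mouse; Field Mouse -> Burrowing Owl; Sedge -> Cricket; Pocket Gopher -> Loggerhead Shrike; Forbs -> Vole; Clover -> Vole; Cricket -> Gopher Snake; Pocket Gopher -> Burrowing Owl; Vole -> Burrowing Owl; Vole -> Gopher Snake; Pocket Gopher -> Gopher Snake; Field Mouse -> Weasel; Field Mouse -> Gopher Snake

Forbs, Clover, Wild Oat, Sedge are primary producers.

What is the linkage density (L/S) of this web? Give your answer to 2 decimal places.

There are L = 22 links among S = 13 species.
L/S = 22/13 = 1.6923 ≈ 1.69.

L/S = 1.69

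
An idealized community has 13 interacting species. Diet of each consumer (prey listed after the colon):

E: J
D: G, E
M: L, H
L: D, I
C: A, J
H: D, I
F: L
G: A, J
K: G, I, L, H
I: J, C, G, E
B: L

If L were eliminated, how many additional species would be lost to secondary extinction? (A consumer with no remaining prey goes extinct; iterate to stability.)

2

Remove L.
Round 1: F (all prey gone), B (all prey gone) → extinct.
No further losses. Total secondary extinctions: 2.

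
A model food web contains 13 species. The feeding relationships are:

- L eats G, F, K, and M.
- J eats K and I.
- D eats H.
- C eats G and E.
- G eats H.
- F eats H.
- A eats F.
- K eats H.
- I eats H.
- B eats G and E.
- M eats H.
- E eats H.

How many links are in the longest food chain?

One longest chain: H → K → J.
It has 3 species and 2 links.

2 links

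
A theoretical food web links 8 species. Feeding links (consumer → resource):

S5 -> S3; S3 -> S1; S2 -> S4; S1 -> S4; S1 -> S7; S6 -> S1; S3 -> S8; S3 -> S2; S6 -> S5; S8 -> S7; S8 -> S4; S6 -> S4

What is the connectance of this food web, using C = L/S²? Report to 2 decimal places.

The web has S = 8 species and L = 12 feeding links.
C = L / S² = 12 / 64 = 0.1875 ≈ 0.19.

C = 0.19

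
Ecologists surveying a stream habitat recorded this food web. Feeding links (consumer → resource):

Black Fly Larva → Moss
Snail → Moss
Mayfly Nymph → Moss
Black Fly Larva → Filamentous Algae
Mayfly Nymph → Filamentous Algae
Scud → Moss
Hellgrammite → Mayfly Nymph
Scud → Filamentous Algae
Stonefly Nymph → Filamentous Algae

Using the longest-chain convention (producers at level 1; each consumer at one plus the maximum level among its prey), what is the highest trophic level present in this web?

3

Producers (level 1): Filamentous Algae, Moss.
Filamentous Algae → Mayfly Nymph → Hellgrammite gives Hellgrammite level 3.
No species has a prey at level 3, so no species reaches level 4.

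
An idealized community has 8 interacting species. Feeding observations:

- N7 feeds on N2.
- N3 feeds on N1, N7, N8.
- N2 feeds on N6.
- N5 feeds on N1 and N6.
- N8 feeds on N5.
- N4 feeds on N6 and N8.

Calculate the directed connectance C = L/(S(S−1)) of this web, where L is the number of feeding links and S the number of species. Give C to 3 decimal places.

C = 0.179

The web has S = 8 species and L = 10 feeding links.
C = L / (S(S−1)) = 10 / 56 = 0.1786 ≈ 0.179.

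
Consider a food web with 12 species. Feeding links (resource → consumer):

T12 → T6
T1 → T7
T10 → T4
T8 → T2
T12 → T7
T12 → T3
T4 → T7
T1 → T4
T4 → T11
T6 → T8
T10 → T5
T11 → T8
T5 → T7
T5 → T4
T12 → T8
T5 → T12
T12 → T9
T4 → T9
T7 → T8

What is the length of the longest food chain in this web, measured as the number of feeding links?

One longest chain: T10 → T5 → T12 → T6 → T8 → T2.
It has 6 species and 5 links.

5 links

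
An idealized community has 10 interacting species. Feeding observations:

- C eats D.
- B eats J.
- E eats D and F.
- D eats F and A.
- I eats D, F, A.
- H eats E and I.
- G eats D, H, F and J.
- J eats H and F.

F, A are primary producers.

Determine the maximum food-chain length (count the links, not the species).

5 links

One longest chain: F → D → I → H → J → B.
It has 6 species and 5 links.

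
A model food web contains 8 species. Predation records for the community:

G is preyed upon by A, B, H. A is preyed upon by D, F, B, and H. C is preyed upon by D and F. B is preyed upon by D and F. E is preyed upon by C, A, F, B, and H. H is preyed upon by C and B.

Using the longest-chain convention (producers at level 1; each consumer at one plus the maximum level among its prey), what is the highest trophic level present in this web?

Producers (level 1): E, G.
E → A → H → C → D gives D level 5.
No species has a prey at level 5, so no species reaches level 6.

5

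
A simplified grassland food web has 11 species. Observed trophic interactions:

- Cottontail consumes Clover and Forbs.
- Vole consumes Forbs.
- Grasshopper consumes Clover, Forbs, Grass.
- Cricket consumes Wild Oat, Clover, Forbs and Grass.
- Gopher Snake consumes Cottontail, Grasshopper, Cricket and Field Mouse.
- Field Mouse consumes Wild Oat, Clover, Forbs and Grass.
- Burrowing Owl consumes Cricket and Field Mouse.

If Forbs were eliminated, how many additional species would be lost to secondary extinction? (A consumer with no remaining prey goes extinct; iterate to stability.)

Remove Forbs.
Round 1: Vole (all prey gone) → extinct.
No further losses. Total secondary extinctions: 1.

1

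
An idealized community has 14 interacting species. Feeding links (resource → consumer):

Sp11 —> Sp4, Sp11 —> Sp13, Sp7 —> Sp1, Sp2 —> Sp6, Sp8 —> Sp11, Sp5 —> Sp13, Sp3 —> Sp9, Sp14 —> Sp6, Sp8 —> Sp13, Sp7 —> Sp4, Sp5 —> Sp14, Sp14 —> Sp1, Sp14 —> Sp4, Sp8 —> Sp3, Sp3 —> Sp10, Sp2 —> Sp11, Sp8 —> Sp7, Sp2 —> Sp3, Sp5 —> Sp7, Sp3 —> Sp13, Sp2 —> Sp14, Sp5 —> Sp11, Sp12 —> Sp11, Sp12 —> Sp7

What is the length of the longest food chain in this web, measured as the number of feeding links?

2 links

One longest chain: Sp5 → Sp14 → Sp4.
It has 3 species and 2 links.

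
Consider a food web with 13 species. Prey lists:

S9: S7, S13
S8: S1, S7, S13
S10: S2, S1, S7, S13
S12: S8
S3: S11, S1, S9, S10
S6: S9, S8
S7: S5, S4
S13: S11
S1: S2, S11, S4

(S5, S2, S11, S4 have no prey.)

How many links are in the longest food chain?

One longest chain: S2 → S1 → S8 → S6.
It has 4 species and 3 links.

3 links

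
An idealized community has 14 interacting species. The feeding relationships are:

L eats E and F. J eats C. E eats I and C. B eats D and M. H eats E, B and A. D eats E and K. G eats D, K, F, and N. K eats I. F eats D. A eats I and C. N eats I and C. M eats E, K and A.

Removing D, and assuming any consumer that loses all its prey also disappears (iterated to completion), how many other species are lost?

1

Remove D.
Round 1: F (all prey gone) → extinct.
No further losses. Total secondary extinctions: 1.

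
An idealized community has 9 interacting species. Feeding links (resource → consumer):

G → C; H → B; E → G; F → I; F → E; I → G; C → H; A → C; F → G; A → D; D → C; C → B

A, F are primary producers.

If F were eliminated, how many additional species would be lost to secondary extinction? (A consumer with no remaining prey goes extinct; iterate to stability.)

3

Remove F.
Round 1: I (all prey gone), E (all prey gone) → extinct.
Round 2: G (all prey gone) → extinct.
No further losses. Total secondary extinctions: 3.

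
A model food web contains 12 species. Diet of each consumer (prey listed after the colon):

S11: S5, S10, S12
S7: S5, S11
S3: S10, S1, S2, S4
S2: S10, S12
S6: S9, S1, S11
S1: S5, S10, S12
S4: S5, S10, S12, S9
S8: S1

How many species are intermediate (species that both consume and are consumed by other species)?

Intermediate species (has both prey and predators): S1, S2, S11, S4.
Count: 4.

4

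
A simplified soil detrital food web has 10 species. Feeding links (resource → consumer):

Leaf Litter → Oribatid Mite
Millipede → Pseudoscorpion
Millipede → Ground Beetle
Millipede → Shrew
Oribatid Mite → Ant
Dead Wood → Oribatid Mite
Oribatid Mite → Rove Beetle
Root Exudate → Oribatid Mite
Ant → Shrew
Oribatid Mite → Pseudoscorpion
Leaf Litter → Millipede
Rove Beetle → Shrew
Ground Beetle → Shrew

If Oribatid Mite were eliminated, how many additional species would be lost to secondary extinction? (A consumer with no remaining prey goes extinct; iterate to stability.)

Remove Oribatid Mite.
Round 1: Rove Beetle (all prey gone), Ant (all prey gone) → extinct.
No further losses. Total secondary extinctions: 2.

2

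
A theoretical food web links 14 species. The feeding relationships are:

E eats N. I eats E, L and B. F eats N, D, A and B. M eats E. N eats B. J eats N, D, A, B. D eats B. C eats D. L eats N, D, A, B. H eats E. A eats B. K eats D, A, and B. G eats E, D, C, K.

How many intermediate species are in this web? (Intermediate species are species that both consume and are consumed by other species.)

7

Intermediate species (has both prey and predators): A, D, N, K, L, E, C.
Count: 7.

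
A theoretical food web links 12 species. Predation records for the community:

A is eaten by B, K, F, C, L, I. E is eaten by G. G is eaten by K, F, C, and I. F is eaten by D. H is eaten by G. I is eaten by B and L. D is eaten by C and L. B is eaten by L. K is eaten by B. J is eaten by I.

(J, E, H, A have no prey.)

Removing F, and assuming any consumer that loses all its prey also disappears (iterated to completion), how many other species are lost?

1

Remove F.
Round 1: D (all prey gone) → extinct.
No further losses. Total secondary extinctions: 1.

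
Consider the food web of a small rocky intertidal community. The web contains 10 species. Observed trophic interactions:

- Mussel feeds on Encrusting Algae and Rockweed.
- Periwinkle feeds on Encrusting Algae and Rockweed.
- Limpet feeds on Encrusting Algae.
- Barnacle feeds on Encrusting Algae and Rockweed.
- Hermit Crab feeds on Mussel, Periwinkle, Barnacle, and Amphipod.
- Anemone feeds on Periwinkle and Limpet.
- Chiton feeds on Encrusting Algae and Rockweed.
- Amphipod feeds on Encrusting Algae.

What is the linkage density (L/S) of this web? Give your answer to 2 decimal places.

There are L = 16 links among S = 10 species.
L/S = 16/10 = 1.6000 ≈ 1.60.

L/S = 1.60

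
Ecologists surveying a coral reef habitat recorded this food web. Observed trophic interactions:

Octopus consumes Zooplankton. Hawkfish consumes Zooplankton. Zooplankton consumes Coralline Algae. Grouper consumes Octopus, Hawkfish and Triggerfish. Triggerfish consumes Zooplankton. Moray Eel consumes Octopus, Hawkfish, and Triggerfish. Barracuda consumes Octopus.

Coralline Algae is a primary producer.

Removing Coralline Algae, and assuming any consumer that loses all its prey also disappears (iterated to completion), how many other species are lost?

7

Remove Coralline Algae.
Round 1: Zooplankton (all prey gone) → extinct.
Round 2: Triggerfish (all prey gone), Hawkfish (all prey gone), Octopus (all prey gone) → extinct.
Round 3: Moray Eel (all prey gone), Grouper (all prey gone), Barracuda (all prey gone) → extinct.
No further losses. Total secondary extinctions: 7.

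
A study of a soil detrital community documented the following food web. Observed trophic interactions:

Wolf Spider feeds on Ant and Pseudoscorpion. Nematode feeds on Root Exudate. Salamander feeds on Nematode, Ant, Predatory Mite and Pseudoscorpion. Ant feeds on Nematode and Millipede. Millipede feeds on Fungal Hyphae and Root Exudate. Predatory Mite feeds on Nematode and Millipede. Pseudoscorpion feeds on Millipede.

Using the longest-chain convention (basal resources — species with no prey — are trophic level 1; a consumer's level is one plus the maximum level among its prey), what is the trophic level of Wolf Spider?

Trophic level 4

Fungal Hyphae has no prey (basal) → level 1.
Millipede eats Fungal Hyphae (level 1); other prey at levels: Root Exudate 1 → level 2.
Pseudoscorpion eats Millipede → level 3.
Wolf Spider eats Pseudoscorpion (level 3); other prey at levels: Ant 3 → level 4.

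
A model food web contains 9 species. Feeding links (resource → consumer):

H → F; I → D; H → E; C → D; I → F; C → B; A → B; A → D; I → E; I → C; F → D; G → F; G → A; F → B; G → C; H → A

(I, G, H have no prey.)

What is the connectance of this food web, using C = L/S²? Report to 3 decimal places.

C = 0.198

The web has S = 9 species and L = 16 feeding links.
C = L / S² = 16 / 81 = 0.1975 ≈ 0.198.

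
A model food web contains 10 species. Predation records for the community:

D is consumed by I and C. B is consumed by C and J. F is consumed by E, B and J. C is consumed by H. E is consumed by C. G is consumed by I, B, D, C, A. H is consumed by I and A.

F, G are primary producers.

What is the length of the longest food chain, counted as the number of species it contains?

One longest chain: F → E → C → H → I.
It has 5 species and 4 links.

5 species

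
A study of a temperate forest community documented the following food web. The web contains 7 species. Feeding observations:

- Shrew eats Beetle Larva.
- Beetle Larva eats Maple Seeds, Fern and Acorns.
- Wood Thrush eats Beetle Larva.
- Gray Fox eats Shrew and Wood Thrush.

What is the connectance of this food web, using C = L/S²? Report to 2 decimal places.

The web has S = 7 species and L = 7 feeding links.
C = L / S² = 7 / 49 = 0.1429 ≈ 0.14.

C = 0.14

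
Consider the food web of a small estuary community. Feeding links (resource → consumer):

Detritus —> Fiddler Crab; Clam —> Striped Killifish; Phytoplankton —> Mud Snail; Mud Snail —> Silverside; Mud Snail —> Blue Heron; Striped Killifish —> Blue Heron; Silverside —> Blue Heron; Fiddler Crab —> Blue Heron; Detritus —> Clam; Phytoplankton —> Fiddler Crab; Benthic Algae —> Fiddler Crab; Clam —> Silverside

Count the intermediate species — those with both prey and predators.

5

Intermediate species (has both prey and predators): Mud Snail, Fiddler Crab, Clam, Silverside, Striped Killifish.
Count: 5.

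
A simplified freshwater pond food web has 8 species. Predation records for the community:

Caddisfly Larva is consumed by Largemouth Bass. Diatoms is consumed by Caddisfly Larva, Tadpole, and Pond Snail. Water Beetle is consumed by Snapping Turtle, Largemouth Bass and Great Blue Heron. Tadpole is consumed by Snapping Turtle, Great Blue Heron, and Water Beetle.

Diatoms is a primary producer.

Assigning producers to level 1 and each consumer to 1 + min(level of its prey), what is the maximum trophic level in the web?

Producers (level 1): Diatoms.
Following each consumer down to its lowest-level prey: Diatoms → Tadpole → Water Beetle (levels 1 through 3).
All prey of Water Beetle (Tadpole 2) are at level 2 or above, so Water Beetle is at level 1 + 2 = 3.
Every consumer has at least one prey at level 2 or below, so none exceeds level 3.

3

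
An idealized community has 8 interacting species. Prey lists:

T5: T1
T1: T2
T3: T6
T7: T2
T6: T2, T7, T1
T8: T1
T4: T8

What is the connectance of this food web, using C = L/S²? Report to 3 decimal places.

The web has S = 8 species and L = 9 feeding links.
C = L / S² = 9 / 64 = 0.1406 ≈ 0.141.

C = 0.141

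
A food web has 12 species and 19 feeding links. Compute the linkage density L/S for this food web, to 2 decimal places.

There are L = 19 links among S = 12 species.
L/S = 19/12 = 1.5833 ≈ 1.58.

L/S = 1.58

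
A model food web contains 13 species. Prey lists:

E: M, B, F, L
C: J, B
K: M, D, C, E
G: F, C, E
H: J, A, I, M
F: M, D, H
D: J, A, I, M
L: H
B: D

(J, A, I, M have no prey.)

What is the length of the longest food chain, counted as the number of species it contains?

5 species

One longest chain: J → D → B → C → K.
It has 5 species and 4 links.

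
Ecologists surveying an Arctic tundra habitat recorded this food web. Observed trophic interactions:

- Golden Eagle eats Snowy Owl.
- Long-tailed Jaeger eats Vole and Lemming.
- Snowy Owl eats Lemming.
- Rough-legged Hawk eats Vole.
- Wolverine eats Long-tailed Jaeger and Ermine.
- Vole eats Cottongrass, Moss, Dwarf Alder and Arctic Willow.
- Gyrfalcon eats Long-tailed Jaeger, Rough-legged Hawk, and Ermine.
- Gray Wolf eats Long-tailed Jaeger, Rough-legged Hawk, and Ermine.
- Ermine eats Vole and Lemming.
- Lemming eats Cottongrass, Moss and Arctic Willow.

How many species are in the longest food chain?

One longest chain: Arctic Willow → Lemming → Snowy Owl → Golden Eagle.
It has 4 species and 3 links.

4 species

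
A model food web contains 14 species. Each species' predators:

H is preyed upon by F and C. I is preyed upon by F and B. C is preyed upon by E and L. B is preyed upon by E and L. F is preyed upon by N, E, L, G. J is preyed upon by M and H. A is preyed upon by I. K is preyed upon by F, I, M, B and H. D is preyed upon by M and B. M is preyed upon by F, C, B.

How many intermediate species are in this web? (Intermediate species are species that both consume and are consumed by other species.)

Intermediate species (has both prey and predators): H, I, M, F, C, B.
Count: 6.

6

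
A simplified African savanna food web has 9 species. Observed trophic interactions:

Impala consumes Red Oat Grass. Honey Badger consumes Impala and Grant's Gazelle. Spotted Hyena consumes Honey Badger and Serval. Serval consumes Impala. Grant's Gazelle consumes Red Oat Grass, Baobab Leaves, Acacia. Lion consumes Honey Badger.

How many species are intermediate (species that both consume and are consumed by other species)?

Intermediate species (has both prey and predators): Impala, Grant's Gazelle, Honey Badger, Serval.
Count: 4.

4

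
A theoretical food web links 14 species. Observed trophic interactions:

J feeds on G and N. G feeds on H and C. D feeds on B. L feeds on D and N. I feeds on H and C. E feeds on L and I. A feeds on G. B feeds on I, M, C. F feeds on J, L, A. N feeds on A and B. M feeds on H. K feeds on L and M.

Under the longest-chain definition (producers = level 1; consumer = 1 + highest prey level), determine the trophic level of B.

Trophic level 3

C is a producer → level 1.
I eats C (level 1); other prey at levels: H 1 → level 2.
B eats I (level 2); other prey at levels: C 1, M 2 → level 3.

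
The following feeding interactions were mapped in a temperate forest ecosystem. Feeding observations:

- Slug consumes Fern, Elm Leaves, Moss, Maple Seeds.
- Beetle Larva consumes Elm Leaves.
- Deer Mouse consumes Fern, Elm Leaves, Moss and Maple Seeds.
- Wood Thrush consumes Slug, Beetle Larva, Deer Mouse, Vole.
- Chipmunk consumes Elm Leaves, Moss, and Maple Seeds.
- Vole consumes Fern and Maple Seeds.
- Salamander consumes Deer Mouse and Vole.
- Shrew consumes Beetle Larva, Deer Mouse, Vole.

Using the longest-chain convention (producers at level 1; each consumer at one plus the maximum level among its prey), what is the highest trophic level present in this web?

Producers (level 1): Moss, Fern, Elm Leaves, Maple Seeds.
Moss → Deer Mouse → Salamander gives Salamander level 3.
No species has a prey at level 3, so no species reaches level 4.

3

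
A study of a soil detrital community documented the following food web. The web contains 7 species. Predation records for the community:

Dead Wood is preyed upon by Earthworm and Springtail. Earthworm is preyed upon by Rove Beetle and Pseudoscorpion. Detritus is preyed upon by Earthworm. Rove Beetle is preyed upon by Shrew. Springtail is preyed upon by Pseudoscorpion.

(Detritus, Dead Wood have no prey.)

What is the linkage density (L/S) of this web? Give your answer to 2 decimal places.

There are L = 7 links among S = 7 species.
L/S = 7/7 = 1.0000 ≈ 1.00.

L/S = 1.00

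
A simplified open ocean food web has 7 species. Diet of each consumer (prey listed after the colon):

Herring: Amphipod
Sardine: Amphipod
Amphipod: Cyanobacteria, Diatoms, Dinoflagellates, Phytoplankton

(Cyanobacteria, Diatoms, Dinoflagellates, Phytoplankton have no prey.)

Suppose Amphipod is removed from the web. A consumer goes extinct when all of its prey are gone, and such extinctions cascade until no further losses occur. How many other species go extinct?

Remove Amphipod.
Round 1: Herring (all prey gone), Sardine (all prey gone) → extinct.
No further losses. Total secondary extinctions: 2.

2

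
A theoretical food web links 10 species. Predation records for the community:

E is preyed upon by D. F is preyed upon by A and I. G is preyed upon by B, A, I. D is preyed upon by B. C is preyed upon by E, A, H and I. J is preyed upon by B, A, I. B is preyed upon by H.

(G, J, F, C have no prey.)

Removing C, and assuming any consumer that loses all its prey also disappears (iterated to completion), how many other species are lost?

Remove C.
Round 1: E (all prey gone) → extinct.
Round 2: D (all prey gone) → extinct.
No further losses. Total secondary extinctions: 2.

2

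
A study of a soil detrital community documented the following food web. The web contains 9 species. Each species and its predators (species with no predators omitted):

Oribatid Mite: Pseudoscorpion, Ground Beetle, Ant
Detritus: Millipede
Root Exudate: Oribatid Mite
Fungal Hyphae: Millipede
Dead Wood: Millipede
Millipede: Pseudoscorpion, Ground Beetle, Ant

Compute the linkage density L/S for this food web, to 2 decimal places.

L/S = 1.11

There are L = 10 links among S = 9 species.
L/S = 10/9 = 1.1111 ≈ 1.11.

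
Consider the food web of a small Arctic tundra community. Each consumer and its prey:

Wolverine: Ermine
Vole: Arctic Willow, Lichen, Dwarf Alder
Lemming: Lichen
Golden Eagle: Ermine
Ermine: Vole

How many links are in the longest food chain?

One longest chain: Arctic Willow → Vole → Ermine → Wolverine.
It has 4 species and 3 links.

3 links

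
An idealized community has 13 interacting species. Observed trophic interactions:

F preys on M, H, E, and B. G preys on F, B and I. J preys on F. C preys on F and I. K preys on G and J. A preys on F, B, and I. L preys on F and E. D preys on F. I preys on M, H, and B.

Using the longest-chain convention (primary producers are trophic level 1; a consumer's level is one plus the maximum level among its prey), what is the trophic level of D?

E is a producer → level 1.
F eats E (level 1); other prey at levels: B 1, M 1, H 1 → level 2.
D eats F → level 3.

Trophic level 3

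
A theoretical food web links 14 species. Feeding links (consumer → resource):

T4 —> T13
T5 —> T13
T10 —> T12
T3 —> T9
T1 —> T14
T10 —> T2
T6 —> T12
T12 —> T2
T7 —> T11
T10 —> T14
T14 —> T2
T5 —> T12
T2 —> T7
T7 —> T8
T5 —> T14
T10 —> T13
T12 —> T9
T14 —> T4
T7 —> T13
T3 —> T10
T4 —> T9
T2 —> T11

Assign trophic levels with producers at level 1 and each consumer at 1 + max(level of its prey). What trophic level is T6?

T11 is a producer → level 1.
T7 eats T11 (level 1); other prey at levels: T8 1, T13 1 → level 2.
T2 eats T7 (level 2); other prey at levels: T11 1 → level 3.
T12 eats T2 (level 3); other prey at levels: T9 1 → level 4.
T6 eats T12 → level 5.

Trophic level 5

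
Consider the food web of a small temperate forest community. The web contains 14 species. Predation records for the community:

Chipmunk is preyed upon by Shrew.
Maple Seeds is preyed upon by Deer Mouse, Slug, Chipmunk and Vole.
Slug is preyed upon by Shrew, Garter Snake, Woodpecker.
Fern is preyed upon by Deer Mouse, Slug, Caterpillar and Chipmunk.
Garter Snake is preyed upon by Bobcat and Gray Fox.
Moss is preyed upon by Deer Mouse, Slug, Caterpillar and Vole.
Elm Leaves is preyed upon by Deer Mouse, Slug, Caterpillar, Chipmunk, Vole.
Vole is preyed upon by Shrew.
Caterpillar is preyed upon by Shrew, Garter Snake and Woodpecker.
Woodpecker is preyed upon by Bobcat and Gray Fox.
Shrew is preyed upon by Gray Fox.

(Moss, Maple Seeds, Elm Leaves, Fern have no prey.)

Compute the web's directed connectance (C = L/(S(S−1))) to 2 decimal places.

C = 0.16

The web has S = 14 species and L = 30 feeding links.
C = L / (S(S−1)) = 30 / 182 = 0.1648 ≈ 0.16.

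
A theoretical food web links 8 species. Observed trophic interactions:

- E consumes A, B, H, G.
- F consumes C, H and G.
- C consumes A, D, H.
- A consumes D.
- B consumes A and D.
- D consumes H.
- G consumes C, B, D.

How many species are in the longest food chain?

One longest chain: H → D → A → C → G → F.
It has 6 species and 5 links.

6 species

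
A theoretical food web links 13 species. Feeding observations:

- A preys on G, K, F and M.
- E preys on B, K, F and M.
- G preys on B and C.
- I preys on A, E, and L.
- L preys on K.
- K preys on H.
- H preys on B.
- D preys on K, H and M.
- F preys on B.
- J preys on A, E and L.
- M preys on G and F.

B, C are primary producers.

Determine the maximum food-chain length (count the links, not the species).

One longest chain: B → H → K → A → I.
It has 5 species and 4 links.

4 links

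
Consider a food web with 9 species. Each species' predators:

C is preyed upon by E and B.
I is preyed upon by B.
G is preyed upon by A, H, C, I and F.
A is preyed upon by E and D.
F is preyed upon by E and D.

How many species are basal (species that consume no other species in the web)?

1

Basal species (no prey listed): G.
Count: 1.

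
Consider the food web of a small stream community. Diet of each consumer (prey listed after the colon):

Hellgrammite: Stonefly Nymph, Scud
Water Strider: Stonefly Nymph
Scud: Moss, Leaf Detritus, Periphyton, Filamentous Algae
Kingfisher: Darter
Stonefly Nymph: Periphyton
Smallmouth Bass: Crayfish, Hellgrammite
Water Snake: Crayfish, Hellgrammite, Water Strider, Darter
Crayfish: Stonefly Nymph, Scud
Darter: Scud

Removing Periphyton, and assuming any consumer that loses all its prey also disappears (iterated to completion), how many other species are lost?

Remove Periphyton.
Round 1: Stonefly Nymph (all prey gone) → extinct.
Round 2: Water Strider (all prey gone) → extinct.
No further losses. Total secondary extinctions: 2.

2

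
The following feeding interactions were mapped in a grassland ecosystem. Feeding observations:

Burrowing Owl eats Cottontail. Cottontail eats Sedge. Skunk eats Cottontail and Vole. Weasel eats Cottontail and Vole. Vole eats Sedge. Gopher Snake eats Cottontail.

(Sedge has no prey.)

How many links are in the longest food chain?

2 links

One longest chain: Sedge → Cottontail → Gopher Snake.
It has 3 species and 2 links.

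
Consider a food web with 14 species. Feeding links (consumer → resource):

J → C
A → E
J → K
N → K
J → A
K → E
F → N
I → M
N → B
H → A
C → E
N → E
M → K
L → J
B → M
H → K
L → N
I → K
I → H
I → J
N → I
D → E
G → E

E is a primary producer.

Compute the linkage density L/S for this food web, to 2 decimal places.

There are L = 23 links among S = 14 species.
L/S = 23/14 = 1.6429 ≈ 1.64.

L/S = 1.64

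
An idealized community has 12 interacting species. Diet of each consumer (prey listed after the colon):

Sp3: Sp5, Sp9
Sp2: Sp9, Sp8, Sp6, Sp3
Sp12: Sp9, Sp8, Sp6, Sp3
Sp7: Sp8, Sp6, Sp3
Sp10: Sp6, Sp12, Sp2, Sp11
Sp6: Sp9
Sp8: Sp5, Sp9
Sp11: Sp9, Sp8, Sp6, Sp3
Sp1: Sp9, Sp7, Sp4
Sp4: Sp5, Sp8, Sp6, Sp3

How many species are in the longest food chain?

One longest chain: Sp5 → Sp8 → Sp11 → Sp10.
It has 4 species and 3 links.

4 species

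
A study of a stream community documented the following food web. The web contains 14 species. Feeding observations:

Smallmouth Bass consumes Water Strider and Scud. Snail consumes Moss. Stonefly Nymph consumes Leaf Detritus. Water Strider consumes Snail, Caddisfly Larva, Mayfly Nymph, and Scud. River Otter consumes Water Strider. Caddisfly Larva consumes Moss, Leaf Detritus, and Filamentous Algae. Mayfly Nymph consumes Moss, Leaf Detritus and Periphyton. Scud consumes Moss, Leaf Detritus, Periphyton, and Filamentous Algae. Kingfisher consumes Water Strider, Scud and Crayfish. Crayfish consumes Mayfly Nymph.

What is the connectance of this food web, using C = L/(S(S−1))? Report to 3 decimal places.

The web has S = 14 species and L = 23 feeding links.
C = L / (S(S−1)) = 23 / 182 = 0.1264 ≈ 0.126.

C = 0.126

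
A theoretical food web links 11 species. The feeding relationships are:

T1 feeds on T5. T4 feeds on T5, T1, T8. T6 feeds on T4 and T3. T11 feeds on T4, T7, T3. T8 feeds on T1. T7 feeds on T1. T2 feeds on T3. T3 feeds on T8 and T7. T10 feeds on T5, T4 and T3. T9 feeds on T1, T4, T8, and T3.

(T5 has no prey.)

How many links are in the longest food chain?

4 links

One longest chain: T5 → T1 → T8 → T4 → T9.
It has 5 species and 4 links.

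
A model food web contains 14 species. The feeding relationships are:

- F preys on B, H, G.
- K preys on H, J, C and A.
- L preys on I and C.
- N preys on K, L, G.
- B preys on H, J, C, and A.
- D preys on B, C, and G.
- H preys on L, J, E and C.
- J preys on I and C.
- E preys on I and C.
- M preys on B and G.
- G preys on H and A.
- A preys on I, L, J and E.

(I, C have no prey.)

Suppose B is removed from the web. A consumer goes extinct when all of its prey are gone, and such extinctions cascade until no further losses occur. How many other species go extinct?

Remove B.
Every predator of it retains at least one other prey: D still has C, G; M still has G; F still has H, G.
No consumer loses all prey, so no secondary extinctions occur.

0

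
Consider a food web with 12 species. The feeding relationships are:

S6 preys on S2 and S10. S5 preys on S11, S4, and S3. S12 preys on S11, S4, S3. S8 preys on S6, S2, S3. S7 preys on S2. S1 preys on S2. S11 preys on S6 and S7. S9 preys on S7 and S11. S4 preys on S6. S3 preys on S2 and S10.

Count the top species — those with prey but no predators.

Top species (has prey, but nothing eats it): S1, S8, S5, S12, S9.
Count: 5.

5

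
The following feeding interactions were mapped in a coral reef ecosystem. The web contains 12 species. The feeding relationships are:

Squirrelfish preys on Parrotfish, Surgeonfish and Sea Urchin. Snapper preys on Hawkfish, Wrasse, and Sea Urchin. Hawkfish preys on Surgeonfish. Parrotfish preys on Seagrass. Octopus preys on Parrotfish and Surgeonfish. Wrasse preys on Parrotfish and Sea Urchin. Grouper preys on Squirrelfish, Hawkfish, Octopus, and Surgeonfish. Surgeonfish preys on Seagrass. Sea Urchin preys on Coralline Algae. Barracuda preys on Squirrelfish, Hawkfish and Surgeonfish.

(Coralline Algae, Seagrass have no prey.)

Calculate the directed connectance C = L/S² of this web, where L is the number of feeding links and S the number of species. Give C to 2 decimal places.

C = 0.15

The web has S = 12 species and L = 21 feeding links.
C = L / S² = 21 / 144 = 0.1458 ≈ 0.15.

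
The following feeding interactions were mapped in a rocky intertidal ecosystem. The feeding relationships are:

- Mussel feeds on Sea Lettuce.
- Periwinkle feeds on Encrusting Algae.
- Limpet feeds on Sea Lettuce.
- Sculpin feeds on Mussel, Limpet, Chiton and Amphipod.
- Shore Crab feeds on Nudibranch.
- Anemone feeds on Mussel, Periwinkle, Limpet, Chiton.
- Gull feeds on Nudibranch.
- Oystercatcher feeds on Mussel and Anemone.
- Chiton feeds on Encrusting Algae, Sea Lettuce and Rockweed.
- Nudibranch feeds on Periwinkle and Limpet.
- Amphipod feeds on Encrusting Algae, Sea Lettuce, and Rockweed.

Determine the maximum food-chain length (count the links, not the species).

One longest chain: Encrusting Algae → Periwinkle → Nudibranch → Shore Crab.
It has 4 species and 3 links.

3 links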